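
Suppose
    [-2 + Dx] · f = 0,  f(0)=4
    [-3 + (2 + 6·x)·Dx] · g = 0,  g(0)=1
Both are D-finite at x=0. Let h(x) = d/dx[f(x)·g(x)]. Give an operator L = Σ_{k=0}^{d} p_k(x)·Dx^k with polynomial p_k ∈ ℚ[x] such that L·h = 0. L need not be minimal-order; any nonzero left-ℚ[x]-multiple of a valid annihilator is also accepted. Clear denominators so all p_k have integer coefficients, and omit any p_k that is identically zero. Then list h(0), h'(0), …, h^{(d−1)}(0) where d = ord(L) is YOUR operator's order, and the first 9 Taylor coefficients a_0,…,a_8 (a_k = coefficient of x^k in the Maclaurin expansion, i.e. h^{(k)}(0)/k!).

L = (31 + 168·x + 144·x^2) + (-14 - 66·x - 72·x^2)·Dx  (order 1).
h: a_k = 14, 31, 181/4, 241/24, 13279/192, -276497/1920, 9930589/23040, -56288873/46080, 18061579639/5160960, …
ICs: h(0) = 14.

f: a_k = 4, 8, 8, 16/3, 8/3, 16/15, 16/45, 32/315, 8/315, …
g: a_k = 1, 3/2, -9/8, 27/16, -405/128, 1701/256, -15309/1024, 72171/2048, -2814669/32768, …
h₀=f·g: eliminate ⇒ L₀, order ≤ 1·1.
Derive L from L₀ (diff closure).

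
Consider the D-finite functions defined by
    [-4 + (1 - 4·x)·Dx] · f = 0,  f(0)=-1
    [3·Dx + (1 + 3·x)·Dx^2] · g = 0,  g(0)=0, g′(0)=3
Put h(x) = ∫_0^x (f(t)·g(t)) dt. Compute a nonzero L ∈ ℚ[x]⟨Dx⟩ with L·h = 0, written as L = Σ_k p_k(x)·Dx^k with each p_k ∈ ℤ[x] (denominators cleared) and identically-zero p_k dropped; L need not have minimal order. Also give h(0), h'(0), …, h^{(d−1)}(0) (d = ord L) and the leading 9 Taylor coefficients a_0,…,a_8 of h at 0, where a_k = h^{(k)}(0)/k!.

f: a_k = -1, -4, -16, -64, -256, -1024, -4096, -16384, -65536, …
g: a_k = 0, 3, -9/2, 9, -81/4, 243/5, -243/2, 2187/7, -6561/8, …
L₀ := L_f ⊗_s L_g (sym. prod.), ord ≤ 2.
h=∫₀ˣh₀: take L = L₀·Dx.
L = 12·Dx + (5 + 36·x)·Dx^2 + (-1 + x + 12·x^2)·Dx^3  (order 3).
h: a_k = 0, 0, -3/2, -5/2, -39/4, -543/20, -493/5, -3207/10, -325221/280, …
ICs: h(0) = 0, h′(0) = 0, h′′(0) = -3.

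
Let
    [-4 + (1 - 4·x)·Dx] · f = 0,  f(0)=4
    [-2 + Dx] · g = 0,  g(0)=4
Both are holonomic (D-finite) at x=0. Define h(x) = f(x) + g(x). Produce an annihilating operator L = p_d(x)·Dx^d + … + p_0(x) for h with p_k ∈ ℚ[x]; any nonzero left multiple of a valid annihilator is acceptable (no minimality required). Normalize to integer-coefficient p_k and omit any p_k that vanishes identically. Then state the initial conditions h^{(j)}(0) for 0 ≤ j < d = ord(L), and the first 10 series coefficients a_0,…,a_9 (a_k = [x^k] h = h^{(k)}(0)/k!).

f: a_k = 4, 16, 64, 256, 1024, 4096, 16384, 65536, 262144, 1048576, …
g: a_k = 4, 8, 8, 16/3, 8/3, 16/15, 16/45, 32/315, 8/315, 16/2835, …
L₀ := lclm(L_f,L_g); ord L₀ ≤ 1+1.
L = (-24 - 32·x) + (14 + 16·x - 32·x^2)·Dx + (-1 + 16·x^2)·Dx^2  (order 2).
h: a_k = 8, 24, 72, 784/3, 3080/3, 61456/15, 737296/45, 20643872/315, 82575368/315, 2972712976/2835, …
ICs: h(0) = 8, h′(0) = 24.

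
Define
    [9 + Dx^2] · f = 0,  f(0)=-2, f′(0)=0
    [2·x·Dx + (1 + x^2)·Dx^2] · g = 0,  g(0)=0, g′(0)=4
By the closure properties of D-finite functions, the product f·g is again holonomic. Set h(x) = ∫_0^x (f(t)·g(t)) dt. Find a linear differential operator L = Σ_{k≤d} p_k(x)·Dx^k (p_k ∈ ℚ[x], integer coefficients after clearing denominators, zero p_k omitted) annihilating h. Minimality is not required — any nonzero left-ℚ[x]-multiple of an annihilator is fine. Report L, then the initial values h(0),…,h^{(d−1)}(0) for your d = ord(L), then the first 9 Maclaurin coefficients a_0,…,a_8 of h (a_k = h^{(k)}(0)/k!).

L = (1170 + 3834·x^2 + 4779·x^4 + 2916·x^6 + 729·x^8)·Dx + (396·x + 1044·x^3 + 972·x^5 + 324·x^7)·Dx^2 + (220 + 768·x^2 + 1026·x^4 + 648·x^6 + 162·x^8)·Dx^3 + (44·x + 116·x^3 + 108·x^5 + 36·x^7)·Dx^4 + (10 + 38·x^2 + 55·x^4 + 36·x^6 + 9·x^8)·Dx^5  (order 5).
h: a_k = 0, 0, -4, 0, 29/3, 0, -203/30, 0, 1781/560, …
ICs: h(0) = 0, h′(0) = 0, h′′(0) = -8, h′′′(0) = 0, h′′′′(0) = 232.

f: a_k = -2, 0, 9, 0, -27/4, 0, 81/40, 0, -729/2240, …
g: a_k = 0, 4, 0, -4/3, 0, 4/5, 0, -4/7, 0, …
Product ⇒ symmetric product L₀, ord ≤ 4.
h=∫₀ˣh₀: take L = L₀·Dx.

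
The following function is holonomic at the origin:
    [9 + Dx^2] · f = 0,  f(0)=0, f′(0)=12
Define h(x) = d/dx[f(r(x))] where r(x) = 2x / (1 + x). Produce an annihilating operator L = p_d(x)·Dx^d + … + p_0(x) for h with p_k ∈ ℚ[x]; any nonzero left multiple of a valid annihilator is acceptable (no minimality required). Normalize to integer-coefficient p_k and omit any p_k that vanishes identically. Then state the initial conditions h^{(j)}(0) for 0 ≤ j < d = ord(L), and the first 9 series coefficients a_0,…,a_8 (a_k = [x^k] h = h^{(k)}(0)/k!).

L = (42 + 12·x + 6·x^2) + (6 + 18·x + 18·x^2 + 6·x^3)·Dx + (1 + 4·x + 6·x^2 + 4·x^3 + x^4)·Dx^2  (order 2).
h: a_k = 24, -48, -360, 1632, -2904, 720, 53544/5, -180672/5, 505656/7, …
ICs: h(0) = 24, h′(0) = -48.

f: a_k = 0, 12, 0, -18, 0, 81/10, 0, -243/140, 0, …
Substitute x→r, Dx→(1/r')Dx; clear ⇒ L₀.
h₀' ⇒ L via d/dx closure of L₀.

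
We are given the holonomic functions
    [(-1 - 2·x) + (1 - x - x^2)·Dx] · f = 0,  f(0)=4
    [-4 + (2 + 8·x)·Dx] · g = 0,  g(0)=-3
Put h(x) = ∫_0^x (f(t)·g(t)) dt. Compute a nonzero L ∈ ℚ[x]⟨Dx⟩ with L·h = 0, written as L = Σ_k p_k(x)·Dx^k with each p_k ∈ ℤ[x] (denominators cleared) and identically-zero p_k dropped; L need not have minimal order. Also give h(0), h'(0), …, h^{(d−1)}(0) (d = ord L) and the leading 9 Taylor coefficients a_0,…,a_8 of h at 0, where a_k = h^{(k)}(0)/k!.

L = (3 + 4·x + 6·x^2)·Dx + (-1 - 3·x + 5·x^2 + 4·x^3)·Dx^2  (order 2).
h: a_k = 0, -12, -18, -8, -27, -12/5, -76, 540/7, -771/2, …
ICs: h(0) = 0, h′(0) = -12.

f: a_k = 4, 4, 8, 12, 20, 32, 52, 84, 136, …
g: a_k = -3, -6, 6, -12, 30, -84, 252, -792, 2574, …
Product ⇒ symmetric product L₀, ord ≤ 1.
Integrate: L := L₀·Dx.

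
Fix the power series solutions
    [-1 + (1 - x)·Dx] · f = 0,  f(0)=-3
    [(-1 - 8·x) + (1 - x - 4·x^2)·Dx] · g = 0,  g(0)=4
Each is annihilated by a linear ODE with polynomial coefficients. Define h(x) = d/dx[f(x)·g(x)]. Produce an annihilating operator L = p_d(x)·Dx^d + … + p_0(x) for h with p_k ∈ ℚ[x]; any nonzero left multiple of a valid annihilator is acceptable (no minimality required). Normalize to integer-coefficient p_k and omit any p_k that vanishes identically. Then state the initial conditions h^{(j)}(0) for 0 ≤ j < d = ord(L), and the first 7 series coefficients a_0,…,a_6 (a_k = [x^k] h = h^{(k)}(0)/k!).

L = (7 + 6·x + 3·x^2 - 96·x^3 + 96·x^4) + (-1 - x + 15·x^2 - 7·x^3 - 30·x^4 + 24·x^5)·Dx  (order 1).
h: a_k = -24, -168, -576, -2160, -6600, -20952, -61488, …
ICs: h(0) = -24.

f: a_k = -3, -3, -3, -3, -3, -3, -3, …
g: a_k = 4, 4, 20, 36, 116, 260, 724, …
Sym-product of L_f,L_g gives L₀ (≤ ord 1).
Differentiate: ansatz ord ≤ ord L₀ ⇒ L.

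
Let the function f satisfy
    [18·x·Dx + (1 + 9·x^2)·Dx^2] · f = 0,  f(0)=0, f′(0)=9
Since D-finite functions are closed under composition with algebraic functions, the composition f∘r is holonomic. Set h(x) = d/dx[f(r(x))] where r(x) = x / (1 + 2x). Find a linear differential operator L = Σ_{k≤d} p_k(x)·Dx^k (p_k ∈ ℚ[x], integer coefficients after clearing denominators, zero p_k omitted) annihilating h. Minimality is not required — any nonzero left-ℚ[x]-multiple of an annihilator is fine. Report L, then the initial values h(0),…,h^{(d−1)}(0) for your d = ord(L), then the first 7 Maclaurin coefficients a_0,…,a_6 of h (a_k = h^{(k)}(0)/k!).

L = (4 + 26·x) + (1 + 4·x + 13·x^2)·Dx  (order 1).
h: a_k = 9, -36, 27, 360, -1791, 2484, 13347, …
ICs: h(0) = 9.

f: a_k = 0, 9, 0, -27, 0, 729/5, 0, …
Substitute x→r, Dx→(1/r')Dx; clear ⇒ L₀.
Derive L from L₀ (diff closure).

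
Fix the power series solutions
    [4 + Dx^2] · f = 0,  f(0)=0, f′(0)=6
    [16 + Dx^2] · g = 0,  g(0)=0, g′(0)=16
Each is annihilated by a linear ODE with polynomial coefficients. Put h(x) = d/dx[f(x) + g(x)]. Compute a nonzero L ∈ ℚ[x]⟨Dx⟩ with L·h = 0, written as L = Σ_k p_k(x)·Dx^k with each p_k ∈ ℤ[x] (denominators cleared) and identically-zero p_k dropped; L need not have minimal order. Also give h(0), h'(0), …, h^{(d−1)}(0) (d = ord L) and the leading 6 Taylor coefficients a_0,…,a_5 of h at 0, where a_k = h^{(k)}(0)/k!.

L = 64 + 20·Dx^2 + Dx^4  (order 4).
h: a_k = 22, 0, -140, 0, 524/3, 0, …
ICs: h(0) = 22, h′(0) = 0, h′′(0) = -280, h′′′(0) = 0.

f: a_k = 0, 6, 0, -4, 0, 4/5, …
g: a_k = 0, 16, 0, -128/3, 0, 512/15, …
f+g: L₀ = lclm(L_f,L_g), ord ≤ 2+2.
h=h₀': d/dx-closure on L₀ ⇒ L.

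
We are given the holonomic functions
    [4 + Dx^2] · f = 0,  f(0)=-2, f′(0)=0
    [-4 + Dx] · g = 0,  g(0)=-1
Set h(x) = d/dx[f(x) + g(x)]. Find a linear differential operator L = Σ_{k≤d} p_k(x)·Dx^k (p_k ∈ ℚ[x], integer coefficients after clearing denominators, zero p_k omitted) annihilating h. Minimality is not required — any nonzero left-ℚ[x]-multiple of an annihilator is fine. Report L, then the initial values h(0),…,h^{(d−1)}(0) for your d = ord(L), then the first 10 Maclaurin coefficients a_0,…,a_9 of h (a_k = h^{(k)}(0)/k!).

f: a_k = -2, 0, 4, 0, -4/3, 0, 8/45, 0, -4/315, 0, …
g: a_k = -1, -4, -8, -32/3, -32/3, -128/15, -256/45, -1024/315, -512/315, -2048/2835, …
L₀ := lclm(L_f,L_g); ord L₀ ≤ 2+1.
h=h₀': d/dx-closure on L₀ ⇒ L.
L = 16 - 4·Dx + 4·Dx^2 - Dx^3  (order 3).
h: a_k = -4, -8, -32, -48, -128/3, -496/15, -1024/45, -1376/105, -2048/315, -1168/405, …
ICs: h(0) = -4, h′(0) = -8, h′′(0) = -64.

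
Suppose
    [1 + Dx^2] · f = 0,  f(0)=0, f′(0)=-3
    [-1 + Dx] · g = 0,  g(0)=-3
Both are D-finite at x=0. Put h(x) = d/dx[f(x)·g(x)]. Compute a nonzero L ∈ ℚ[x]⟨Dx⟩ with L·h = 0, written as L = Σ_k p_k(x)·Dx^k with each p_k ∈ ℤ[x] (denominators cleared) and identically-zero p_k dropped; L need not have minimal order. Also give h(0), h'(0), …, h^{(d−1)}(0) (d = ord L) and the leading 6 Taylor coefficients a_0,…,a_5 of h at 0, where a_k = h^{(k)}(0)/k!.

L = 2 - 2·Dx + Dx^2  (order 2).
h: a_k = 9, 18, 9, 0, -3/2, -3/5, …
ICs: h(0) = 9, h′(0) = 18.

f: a_k = 0, -3, 0, 1/2, 0, -1/40, …
g: a_k = -3, -3, -3/2, -1/2, -1/8, -1/40, …
h₀=f·g: eliminate ⇒ L₀, order ≤ 2·1.
Derive L from L₀ (diff closure).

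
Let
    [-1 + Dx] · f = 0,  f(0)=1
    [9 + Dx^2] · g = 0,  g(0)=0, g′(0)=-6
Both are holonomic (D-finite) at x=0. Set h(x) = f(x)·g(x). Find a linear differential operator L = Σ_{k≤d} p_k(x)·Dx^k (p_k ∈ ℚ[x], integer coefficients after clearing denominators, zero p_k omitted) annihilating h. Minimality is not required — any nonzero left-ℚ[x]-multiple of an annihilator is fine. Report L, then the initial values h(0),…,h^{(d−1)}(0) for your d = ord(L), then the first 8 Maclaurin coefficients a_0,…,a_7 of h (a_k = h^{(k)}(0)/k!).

L = 10 - 2·Dx + Dx^2  (order 2).
h: a_k = 0, -6, -6, 6, 8, 1/5, -13/5, -83/105, …
ICs: h(0) = 0, h′(0) = -6.

f: a_k = 1, 1, 1/2, 1/6, 1/24, 1/120, 1/720, 1/5040, …
g: a_k = 0, -6, 0, 9, 0, -81/20, 0, 243/280, …
h₀=f·g: eliminate ⇒ L₀, order ≤ 1·2.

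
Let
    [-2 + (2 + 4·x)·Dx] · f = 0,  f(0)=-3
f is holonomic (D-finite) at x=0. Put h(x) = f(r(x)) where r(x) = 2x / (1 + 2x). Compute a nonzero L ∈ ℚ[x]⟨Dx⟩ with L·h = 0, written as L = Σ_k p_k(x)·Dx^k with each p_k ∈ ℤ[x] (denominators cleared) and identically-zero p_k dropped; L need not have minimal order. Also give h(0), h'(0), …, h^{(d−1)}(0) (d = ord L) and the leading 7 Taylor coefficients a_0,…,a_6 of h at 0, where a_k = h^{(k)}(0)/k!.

L = -2 + (1 + 8·x + 12·x^2)·Dx  (order 1).
h: a_k = -3, -6, 18, -60, 222, -900, 3924, …
ICs: h(0) = -3.

f: a_k = -3, -3, 3/2, -3/2, 15/8, -21/8, 63/16, …
f∘r: x↦r, Dx↦Dx/r' in L_f ⇒ L₀.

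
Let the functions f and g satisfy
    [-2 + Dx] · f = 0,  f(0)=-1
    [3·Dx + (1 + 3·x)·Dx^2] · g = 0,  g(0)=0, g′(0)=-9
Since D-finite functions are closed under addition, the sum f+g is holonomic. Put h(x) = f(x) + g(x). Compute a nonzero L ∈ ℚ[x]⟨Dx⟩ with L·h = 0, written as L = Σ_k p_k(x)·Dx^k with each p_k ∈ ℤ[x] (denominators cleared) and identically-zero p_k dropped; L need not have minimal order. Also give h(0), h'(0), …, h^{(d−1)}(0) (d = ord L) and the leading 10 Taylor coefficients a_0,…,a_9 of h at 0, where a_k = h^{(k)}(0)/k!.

L = (-48 - 36·x)·Dx + (14 - 24·x - 36·x^2)·Dx^2 + (5 + 21·x + 18·x^2)·Dx^3  (order 3).
h: a_k = -1, -11, 23/2, -85/3, 721/12, -2191/15, 32797/90, -42179/45, 6200129/2520, -18600439/2835, …
ICs: h(0) = -1, h′(0) = -11, h′′(0) = 23.

f: a_k = -1, -2, -2, -4/3, -2/3, -4/15, -4/45, -8/315, -2/315, -4/2835, …
g: a_k = 0, -9, 27/2, -27, 243/4, -729/5, 729/2, -6561/7, 19683/8, -6561, …
Sum ⇒ L₀ = lclm(L_f,L_g) in ℚ(x)⟨Dx⟩.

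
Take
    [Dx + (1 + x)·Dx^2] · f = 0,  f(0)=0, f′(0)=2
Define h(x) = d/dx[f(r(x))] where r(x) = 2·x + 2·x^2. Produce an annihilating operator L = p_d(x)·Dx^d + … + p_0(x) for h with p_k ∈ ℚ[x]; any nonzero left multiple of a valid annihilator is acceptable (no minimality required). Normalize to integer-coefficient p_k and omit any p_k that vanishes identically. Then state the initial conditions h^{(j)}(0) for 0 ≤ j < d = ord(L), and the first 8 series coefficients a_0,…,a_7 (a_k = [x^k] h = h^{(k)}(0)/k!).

L = (4·x + 4·x^2) + (1 + 4·x + 6·x^2 + 4·x^3)·Dx  (order 1).
h: a_k = 4, 0, -8, 16, -16, 0, 32, -64, …
ICs: h(0) = 4.

f: a_k = 0, 2, -1, 2/3, -1/2, 2/5, -1/3, 2/7, …
Substitute x→r, Dx→(1/r')Dx; clear ⇒ L₀.
Differentiate: ansatz ord ≤ ord L₀ ⇒ L.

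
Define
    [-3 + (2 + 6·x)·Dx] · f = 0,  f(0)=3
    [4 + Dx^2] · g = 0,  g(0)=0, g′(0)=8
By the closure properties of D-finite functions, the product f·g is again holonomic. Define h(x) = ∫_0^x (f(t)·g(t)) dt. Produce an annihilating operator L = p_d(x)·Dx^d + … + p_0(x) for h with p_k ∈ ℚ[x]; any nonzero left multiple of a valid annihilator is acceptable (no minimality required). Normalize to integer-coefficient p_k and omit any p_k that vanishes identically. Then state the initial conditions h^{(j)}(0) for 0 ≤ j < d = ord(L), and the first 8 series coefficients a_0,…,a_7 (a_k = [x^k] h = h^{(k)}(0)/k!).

f: a_k = 3, 9/2, -27/8, 81/16, -1215/128, 5103/256, -45927/1024, 216513/2048, …
g: a_k = 0, 8, 0, -16/3, 0, 16/15, 0, -32/315, …
f·g: L₀ = L_f ⊗_s L_g, ord ≤ 1·2.
∫: right-multiply L₀ by Dx.
L = (43 + 96·x + 144·x^2)·Dx + (-12 - 36·x)·Dx^2 + (4 + 24·x + 36·x^2)·Dx^3  (order 3).
h: a_k = 0, 0, 12, 12, -43/4, 33/10, -4379/480, 21963/1120, …
ICs: h(0) = 0, h′(0) = 0, h′′(0) = 24.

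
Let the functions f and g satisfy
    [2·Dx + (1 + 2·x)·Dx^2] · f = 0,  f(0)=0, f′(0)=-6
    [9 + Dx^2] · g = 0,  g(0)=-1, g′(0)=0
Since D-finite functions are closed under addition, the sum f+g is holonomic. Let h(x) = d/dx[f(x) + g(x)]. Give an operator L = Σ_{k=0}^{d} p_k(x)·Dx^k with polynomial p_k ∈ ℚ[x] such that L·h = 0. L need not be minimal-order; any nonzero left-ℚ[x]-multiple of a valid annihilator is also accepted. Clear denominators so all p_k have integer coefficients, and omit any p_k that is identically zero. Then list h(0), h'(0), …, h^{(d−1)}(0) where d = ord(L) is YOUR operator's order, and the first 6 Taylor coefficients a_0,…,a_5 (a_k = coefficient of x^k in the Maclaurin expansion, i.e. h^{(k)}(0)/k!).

f: a_k = 0, -6, 6, -8, 12, -96/5, …
g: a_k = -1, 0, 9/2, 0, -27/8, 0, …
f+g: L₀ = lclm(L_f,L_g), ord ≤ 2+2.
Differentiate: ansatz ord ≤ ord L₀ ⇒ L.
L = (594 + 648·x + 648·x^2) + (153 + 630·x + 972·x^2 + 648·x^3)·Dx + (66 + 72·x + 72·x^2)·Dx^2 + (17 + 70·x + 108·x^2 + 72·x^3)·Dx^3  (order 3).
h: a_k = -6, 21, -24, 69/2, -96, 7923/40, …
ICs: h(0) = -6, h′(0) = 21, h′′(0) = -48.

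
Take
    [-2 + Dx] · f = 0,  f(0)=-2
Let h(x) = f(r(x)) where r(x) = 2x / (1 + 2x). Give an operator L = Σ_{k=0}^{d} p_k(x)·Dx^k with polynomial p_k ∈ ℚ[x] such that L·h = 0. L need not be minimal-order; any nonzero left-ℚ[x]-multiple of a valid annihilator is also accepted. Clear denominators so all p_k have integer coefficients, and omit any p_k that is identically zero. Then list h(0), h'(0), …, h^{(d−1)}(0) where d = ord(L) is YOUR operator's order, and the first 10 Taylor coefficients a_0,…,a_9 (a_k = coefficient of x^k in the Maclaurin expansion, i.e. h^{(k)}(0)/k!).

L = -4 + (1 + 4·x + 4·x^2)·Dx  (order 1).
h: a_k = -2, -8, 0, 32/3, -64/3, 128/5, -512/45, -2560/63, 16384/105, -145408/405, …
ICs: h(0) = -2.

f: a_k = -2, -4, -4, -8/3, -4/3, -8/15, -8/45, -16/315, -4/315, -8/2835, …
L₀ from L_f via x↦r, Dx↦r'^{-1}Dx.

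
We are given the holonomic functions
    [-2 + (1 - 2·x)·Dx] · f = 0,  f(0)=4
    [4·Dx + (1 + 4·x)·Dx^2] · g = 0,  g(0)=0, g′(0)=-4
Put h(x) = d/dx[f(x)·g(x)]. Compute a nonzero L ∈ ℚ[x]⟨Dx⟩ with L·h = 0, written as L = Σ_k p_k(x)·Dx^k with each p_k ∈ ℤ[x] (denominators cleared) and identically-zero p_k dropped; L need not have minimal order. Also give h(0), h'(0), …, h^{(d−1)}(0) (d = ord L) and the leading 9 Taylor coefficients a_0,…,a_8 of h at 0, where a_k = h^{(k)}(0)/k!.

L = 32 + (-2 + 40·x)·Dx + (-1 - 2·x + 8·x^2)·Dx^2  (order 2).
h: a_k = -16, 0, -256, 1024/3, -9728/3, 43008/5, -227328/5, 5537792/35, -24240128/35, …
ICs: h(0) = -16, h′(0) = 0.

f: a_k = 4, 8, 16, 32, 64, 128, 256, 512, 1024, …
g: a_k = 0, -4, 8, -64/3, 64, -1024/5, 2048/3, -16384/7, 8192, …
f·g: L₀ = L_f ⊗_s L_g, ord ≤ 1·2.
Derive L from L₀ (diff closure).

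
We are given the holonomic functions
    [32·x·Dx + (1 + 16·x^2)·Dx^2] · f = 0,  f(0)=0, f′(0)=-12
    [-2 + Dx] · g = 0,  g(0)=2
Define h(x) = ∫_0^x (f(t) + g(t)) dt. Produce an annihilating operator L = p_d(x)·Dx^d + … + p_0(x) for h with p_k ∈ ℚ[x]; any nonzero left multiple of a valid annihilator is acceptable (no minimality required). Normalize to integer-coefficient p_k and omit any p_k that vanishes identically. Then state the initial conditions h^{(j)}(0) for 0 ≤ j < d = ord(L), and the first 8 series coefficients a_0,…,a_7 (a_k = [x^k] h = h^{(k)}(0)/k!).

f: a_k = 0, -12, 0, 64, 0, -3072/5, 0, 49152/7, …
g: a_k = 2, 4, 4, 8/3, 4/3, 8/15, 8/45, 16/315, …
Weyl lclm of L_f,L_g ⇒ L₀ (ord ≤ 3).
h=∫h₀ ⇒ L = L₀·Dx.
L = (32 - 64·x - 1536·x^2 - 1024·x^3)·Dx^2 + (-18 + 704·x^2 - 512·x^4)·Dx^3 + (1 + 16·x + 32·x^2 + 256·x^3 + 256·x^4)·Dx^4  (order 4).
h: a_k = 0, 2, -4, 4/3, 50/3, 4/15, -4604/45, 8/315, …
ICs: h(0) = 0, h′(0) = 2, h′′(0) = -8, h′′′(0) = 8.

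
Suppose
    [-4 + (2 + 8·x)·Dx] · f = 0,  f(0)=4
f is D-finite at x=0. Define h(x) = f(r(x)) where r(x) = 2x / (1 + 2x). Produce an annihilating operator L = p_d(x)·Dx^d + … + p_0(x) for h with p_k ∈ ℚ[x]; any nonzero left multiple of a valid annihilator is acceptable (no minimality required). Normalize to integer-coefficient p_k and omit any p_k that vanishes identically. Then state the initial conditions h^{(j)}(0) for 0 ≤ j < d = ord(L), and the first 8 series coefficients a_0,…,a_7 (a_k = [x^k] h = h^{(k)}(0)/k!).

f: a_k = 4, 8, -8, 16, -40, 112, -336, 1056, …
Change of var in L_f (x↦r) gives L₀.
L = -4 + (1 + 12·x + 20·x^2)·Dx  (order 1).
h: a_k = 4, 16, -64, 320, -1920, 13056, -96256, 748544, …
ICs: h(0) = 4.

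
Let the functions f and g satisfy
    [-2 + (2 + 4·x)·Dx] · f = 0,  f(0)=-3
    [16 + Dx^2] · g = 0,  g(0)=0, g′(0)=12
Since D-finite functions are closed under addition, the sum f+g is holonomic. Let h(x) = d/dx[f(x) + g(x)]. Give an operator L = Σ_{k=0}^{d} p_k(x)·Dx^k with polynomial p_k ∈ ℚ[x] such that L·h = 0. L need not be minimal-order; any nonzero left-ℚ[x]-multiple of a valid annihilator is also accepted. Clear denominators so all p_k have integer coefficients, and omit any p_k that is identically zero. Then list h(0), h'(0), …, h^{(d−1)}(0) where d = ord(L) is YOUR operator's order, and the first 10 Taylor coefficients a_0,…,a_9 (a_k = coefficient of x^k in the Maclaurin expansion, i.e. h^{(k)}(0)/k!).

L = (-496 - 1024·x - 1024·x^2) + (-304 - 1632·x - 3072·x^2 - 2048·x^3)·Dx + (-31 - 64·x - 64·x^2)·Dx^2 + (-19 - 102·x - 192·x^2 - 128·x^3)·Dx^3  (order 3).
h: a_k = 9, 3, -201/2, 15/2, 919/8, 189/8, -26779/240, 1287/16, -1764881/13440, 36465/128, …
ICs: h(0) = 9, h′(0) = 3, h′′(0) = -201.

f: a_k = -3, -3, 3/2, -3/2, 15/8, -21/8, 63/16, -99/16, 1287/128, -2145/128, …
g: a_k = 0, 12, 0, -32, 0, 128/5, 0, -1024/105, 0, 2048/945, …
f+g: L₀ = lclm(L_f,L_g), ord ≤ 1+2.
Derive L from L₀ (diff closure).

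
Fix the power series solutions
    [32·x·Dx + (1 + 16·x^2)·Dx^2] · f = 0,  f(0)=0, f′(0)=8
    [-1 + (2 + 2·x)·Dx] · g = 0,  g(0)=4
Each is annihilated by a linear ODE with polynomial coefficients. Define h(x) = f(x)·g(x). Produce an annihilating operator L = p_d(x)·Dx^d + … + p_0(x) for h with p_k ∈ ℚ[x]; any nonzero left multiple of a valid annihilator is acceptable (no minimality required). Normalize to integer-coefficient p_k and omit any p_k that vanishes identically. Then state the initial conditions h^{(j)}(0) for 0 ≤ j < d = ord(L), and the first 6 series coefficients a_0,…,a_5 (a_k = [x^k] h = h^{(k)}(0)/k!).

L = (3 - 64·x - 16·x^2) + (-4 + 124·x + 192·x^2 + 64·x^3)·Dx + (4 + 8·x + 68·x^2 + 128·x^3 + 64·x^4)·Dx^2  (order 2).
h: a_k = 0, 32, 16, -524/3, -250/3, 99509/60, …
ICs: h(0) = 0, h′(0) = 32.

f: a_k = 0, 8, 0, -128/3, 0, 2048/5, …
g: a_k = 4, 2, -1/2, 1/4, -5/32, 7/64, …
Product ⇒ symmetric product L₀, ord ≤ 2.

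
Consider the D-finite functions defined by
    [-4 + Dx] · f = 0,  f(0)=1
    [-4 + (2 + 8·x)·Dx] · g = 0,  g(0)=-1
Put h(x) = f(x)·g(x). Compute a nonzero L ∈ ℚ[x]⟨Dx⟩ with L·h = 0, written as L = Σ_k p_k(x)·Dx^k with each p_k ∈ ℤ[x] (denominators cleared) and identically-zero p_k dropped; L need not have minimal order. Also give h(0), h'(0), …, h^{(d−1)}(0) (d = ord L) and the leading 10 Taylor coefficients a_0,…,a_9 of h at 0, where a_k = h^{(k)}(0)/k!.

L = (-6 - 16·x) + (1 + 4·x)·Dx  (order 1).
h: a_k = -1, -6, -14, -68/3, -22, -428/15, 356/45, -8984/105, 79102/315, -355412/405, …
ICs: h(0) = -1.

f: a_k = 1, 4, 8, 32/3, 32/3, 128/15, 256/45, 1024/315, 512/315, 2048/2835, …
g: a_k = -1, -2, 2, -4, 10, -28, 84, -264, 858, -2860, …
f·g: L₀ = L_f ⊗_s L_g, ord ≤ 1·1.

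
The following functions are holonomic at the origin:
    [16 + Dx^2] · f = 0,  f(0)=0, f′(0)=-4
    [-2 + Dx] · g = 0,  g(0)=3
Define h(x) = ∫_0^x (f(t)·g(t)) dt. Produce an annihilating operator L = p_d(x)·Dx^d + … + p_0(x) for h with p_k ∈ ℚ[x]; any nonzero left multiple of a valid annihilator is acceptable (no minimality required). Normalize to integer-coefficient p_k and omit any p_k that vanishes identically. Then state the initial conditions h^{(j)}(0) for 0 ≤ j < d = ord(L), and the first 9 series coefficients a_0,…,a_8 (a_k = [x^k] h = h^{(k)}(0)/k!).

L = 20·Dx - 4·Dx^2 + Dx^3  (order 3).
h: a_k = 0, 0, -6, -8, 2, 48/5, 76/15, -176/105, -278/105, …
ICs: h(0) = 0, h′(0) = 0, h′′(0) = -12.

f: a_k = 0, -4, 0, 32/3, 0, -128/15, 0, 1024/315, 0, …
g: a_k = 3, 6, 6, 4, 2, 4/5, 4/15, 8/105, 2/105, …
f·g: L₀ = L_f ⊗_s L_g, ord ≤ 2·1.
h=∫₀ˣh₀: take L = L₀·Dx.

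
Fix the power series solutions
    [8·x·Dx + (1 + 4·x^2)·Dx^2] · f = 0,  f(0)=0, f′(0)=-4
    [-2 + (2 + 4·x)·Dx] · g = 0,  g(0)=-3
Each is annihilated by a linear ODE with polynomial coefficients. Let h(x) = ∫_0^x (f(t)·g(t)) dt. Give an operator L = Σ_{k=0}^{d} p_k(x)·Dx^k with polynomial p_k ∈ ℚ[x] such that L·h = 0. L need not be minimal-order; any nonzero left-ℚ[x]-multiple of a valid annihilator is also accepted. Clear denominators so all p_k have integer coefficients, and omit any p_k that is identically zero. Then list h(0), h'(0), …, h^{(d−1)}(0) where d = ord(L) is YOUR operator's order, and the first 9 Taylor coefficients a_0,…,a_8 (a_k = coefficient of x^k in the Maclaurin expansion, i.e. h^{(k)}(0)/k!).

L = (3 - 8·x - 4·x^2)·Dx + (-2 + 4·x + 24·x^2 + 16·x^3)·Dx^2 + (1 + 4·x + 8·x^2 + 16·x^3 + 16·x^4)·Dx^3  (order 3).
h: a_k = 0, 0, 6, 4, -11/2, -2, 389/60, 409/70, -18853/1120, …
ICs: h(0) = 0, h′(0) = 0, h′′(0) = 12.

f: a_k = 0, -4, 0, 16/3, 0, -64/5, 0, 256/7, 0, …
g: a_k = -3, -3, 3/2, -3/2, 15/8, -21/8, 63/16, -99/16, 1287/128, …
Sym-product of L_f,L_g gives L₀ (≤ ord 2).
∫: right-multiply L₀ by Dx.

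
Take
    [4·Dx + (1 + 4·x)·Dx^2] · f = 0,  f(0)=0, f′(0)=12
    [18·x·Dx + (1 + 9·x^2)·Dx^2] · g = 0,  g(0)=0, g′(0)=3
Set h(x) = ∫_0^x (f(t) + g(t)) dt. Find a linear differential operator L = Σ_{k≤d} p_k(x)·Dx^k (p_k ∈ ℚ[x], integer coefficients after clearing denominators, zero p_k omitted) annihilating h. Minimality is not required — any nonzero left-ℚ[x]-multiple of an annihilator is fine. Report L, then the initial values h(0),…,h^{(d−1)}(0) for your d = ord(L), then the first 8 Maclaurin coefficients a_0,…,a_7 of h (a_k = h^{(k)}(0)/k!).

L = (-36 - 432·x + 972·x^2 + 1296·x^3)·Dx^2 + (-25 - 72·x - 189·x^2 + 1944·x^3 + 2592·x^4)·Dx^3 + (-2 + x + 36·x^2 + 81·x^3 + 486·x^4 + 648·x^5)·Dx^4  (order 4).
h: a_k = 0, 0, 15/2, -8, 55/4, -192/5, 221/2, -2048/7, …
ICs: h(0) = 0, h′(0) = 0, h′′(0) = 15, h′′′(0) = -48.

f: a_k = 0, 12, -24, 64, -192, 3072/5, -2048, 49152/7, …
g: a_k = 0, 3, 0, -9, 0, 243/5, 0, -2187/7, …
h₀=f+g: left-lcm gives L₀, ord ≤ 4.
h=∫₀ˣh₀: take L = L₀·Dx.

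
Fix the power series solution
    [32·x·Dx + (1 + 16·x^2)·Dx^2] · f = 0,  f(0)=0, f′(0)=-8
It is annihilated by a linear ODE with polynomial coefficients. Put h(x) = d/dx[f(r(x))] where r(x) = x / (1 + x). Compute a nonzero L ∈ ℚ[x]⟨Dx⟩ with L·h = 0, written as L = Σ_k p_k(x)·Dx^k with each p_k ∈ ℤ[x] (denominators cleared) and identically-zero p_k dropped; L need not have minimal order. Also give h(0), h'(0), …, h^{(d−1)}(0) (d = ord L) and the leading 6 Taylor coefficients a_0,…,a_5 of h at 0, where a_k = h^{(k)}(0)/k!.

L = (2 + 34·x) + (1 + 2·x + 17·x^2)·Dx  (order 1).
h: a_k = -8, 16, 104, -480, -808, 9776, …
ICs: h(0) = -8.

f: a_k = 0, -8, 0, 128/3, 0, -2048/5, …
h₀=f(r): pull back L_f along r ⇒ L₀.
Derive L from L₀ (diff closure).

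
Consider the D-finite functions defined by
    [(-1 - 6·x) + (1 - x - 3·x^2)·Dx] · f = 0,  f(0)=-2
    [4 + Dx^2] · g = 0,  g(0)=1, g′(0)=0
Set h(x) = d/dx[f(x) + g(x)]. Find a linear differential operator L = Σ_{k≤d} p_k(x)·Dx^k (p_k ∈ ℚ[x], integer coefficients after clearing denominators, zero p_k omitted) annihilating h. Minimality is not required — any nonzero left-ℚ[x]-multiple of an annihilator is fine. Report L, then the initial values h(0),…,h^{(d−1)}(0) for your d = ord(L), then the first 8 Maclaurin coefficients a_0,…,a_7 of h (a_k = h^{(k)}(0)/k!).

f: a_k = -2, -2, -8, -14, -38, -80, -194, -434, …
g: a_k = 1, 0, -2, 0, 2/3, 0, -4/45, 0, …
f+g: L₀ = lclm(L_f,L_g), ord ≤ 1+2.
Differentiate: ansatz ord ≤ ord L₀ ⇒ L.
L = (976 + 5056·x + 17104·x^2 + 11760·x^3 + 18720·x^4 + 3888·x^5 + 3888·x^6) + (-92 - 516·x + 372·x^2 + 1232·x^3 + 2280·x^4 + 3240·x^5 + 1512·x^6 + 1296·x^7)·Dx + (244 + 1264·x + 4276·x^2 + 2940·x^3 + 4680·x^4 + 972·x^5 + 972·x^6)·Dx^2 + (-23 - 129·x + 93·x^2 + 308·x^3 + 570·x^4 + 810·x^5 + 378·x^6 + 324·x^7)·Dx^3  (order 3).
h: a_k = -2, -20, -42, -448/3, -400, -17468/15, -3038, -2560304/315, …
ICs: h(0) = -2, h′(0) = -20, h′′(0) = -84.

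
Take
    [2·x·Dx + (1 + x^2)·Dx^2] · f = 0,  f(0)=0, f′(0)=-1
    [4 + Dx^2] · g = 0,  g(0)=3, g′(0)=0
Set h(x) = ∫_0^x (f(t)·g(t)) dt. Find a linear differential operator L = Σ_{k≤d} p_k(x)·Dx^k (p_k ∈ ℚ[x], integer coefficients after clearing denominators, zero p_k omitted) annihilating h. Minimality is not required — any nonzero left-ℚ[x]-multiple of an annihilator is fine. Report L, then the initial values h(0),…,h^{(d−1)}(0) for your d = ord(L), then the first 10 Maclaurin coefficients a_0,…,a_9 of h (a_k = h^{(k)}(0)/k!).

f: a_k = 0, -1, 0, 1/3, 0, -1/5, 0, 1/7, 0, -1/9, …
g: a_k = 3, 0, -6, 0, 2, 0, -4/15, 0, 2/105, 0, …
Product ⇒ symmetric product L₀, ord ≤ 4.
h=∫₀ˣh₀: take L = L₀·Dx.
L = (160 + 464·x^2 + 464·x^4 + 256·x^6 + 64·x^8)·Dx + (96·x + 224·x^3 + 192·x^5 + 64·x^7)·Dx^2 + (60 + 188·x^2 + 216·x^4 + 128·x^6 + 32·x^8)·Dx^3 + (24·x + 56·x^3 + 48·x^5 + 16·x^7)·Dx^4 + (5 + 18·x^2 + 25·x^4 + 16·x^6 + 4·x^8)·Dx^5  (order 5).
h: a_k = 0, 0, -3/2, 0, 7/4, 0, -23/30, 0, 269/840, 0, …
ICs: h(0) = 0, h′(0) = 0, h′′(0) = -3, h′′′(0) = 0, h′′′′(0) = 42.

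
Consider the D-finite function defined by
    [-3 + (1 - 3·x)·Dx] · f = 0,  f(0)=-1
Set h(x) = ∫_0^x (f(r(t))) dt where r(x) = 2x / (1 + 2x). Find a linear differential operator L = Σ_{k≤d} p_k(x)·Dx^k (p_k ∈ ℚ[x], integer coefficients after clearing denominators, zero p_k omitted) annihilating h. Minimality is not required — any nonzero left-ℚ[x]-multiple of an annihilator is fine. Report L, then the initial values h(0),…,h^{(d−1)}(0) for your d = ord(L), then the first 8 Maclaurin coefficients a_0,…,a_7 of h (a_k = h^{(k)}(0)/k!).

L = 6·Dx + (-1 + 2·x + 8·x^2)·Dx^2  (order 2).
h: a_k = 0, -1, -3, -8, -24, -384/5, -256, -6144/7, …
ICs: h(0) = 0, h′(0) = -1.

f: a_k = -1, -3, -9, -27, -81, -243, -729, -2187, …
h₀=f(r): pull back L_f along r ⇒ L₀.
∫: right-multiply L₀ by Dx.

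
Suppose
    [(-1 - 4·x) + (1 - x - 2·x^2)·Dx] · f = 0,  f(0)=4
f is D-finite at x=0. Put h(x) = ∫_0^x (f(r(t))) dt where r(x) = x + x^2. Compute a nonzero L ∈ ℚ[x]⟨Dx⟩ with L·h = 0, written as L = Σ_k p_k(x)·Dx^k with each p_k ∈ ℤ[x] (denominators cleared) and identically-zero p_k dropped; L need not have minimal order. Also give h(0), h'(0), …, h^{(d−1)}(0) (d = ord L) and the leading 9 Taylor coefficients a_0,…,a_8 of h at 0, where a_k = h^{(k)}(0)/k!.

L = (1 + 6·x + 12·x^2 + 8·x^3)·Dx + (-1 + x + 3·x^2 + 4·x^3 + 2·x^4)·Dx^2  (order 2).
h: a_k = 0, 4, 2, 16/3, 11, 116/5, 160/3, 876/7, 597/2, …
ICs: h(0) = 0, h′(0) = 4.

f: a_k = 4, 4, 12, 20, 44, 84, 172, 340, 684, …
f∘r: x↦r, Dx↦Dx/r' in L_f ⇒ L₀.
Integrate: L := L₀·Dx.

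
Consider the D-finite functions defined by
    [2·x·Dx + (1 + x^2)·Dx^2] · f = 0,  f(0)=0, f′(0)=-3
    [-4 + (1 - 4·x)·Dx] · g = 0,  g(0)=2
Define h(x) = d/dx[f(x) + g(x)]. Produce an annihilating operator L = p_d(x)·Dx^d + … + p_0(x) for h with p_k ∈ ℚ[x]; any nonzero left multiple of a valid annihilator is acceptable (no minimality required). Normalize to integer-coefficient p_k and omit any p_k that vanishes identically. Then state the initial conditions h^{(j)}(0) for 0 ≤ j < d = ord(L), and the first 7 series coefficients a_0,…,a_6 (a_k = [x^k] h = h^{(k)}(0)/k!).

f: a_k = 0, -3, 0, 1, 0, -3/5, 0, …
g: a_k = 2, 8, 32, 128, 512, 2048, 8192, …
Sum ⇒ L₀ = lclm(L_f,L_g) in ℚ(x)⟨Dx⟩.
Derive L from L₀ (diff closure).
L = (8 - 128·x - 24·x^2) + (-49 + 8·x - 109·x^2 - 24·x^3)·Dx + (4 - 15·x - 15·x^3 - 4·x^4)·Dx^2  (order 2).
h: a_k = 5, 64, 387, 2048, 10237, 49152, 229379, …
ICs: h(0) = 5, h′(0) = 64.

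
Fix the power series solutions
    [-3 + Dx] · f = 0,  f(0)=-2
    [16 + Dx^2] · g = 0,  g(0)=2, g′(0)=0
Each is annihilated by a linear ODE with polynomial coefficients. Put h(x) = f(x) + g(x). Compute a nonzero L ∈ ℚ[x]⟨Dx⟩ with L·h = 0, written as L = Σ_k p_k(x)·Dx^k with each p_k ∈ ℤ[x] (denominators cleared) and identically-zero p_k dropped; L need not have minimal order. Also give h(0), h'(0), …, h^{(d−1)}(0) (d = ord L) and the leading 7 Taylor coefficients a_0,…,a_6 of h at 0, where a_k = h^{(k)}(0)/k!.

L = -48 + 16·Dx - 3·Dx^2 + Dx^3  (order 3).
h: a_k = 0, -6, -25, -9, 175/12, -81/20, -965/72, …
ICs: h(0) = 0, h′(0) = -6, h′′(0) = -50.

f: a_k = -2, -6, -9, -9, -27/4, -81/20, -81/40, …
g: a_k = 2, 0, -16, 0, 64/3, 0, -512/45, …
f+g: L₀ = lclm(L_f,L_g), ord ≤ 1+2.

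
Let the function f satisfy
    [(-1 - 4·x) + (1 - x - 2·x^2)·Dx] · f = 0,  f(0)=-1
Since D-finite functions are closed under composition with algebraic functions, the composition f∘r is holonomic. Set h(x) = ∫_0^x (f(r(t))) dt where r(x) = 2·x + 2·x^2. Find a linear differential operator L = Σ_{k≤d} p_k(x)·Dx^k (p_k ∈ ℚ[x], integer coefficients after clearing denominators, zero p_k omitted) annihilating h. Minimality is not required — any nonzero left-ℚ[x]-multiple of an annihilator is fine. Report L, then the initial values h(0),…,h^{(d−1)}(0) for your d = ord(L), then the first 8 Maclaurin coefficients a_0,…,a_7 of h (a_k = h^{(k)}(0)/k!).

f: a_k = -1, -1, -3, -5, -11, -21, -43, -85, …
Change of var in L_f (x↦r) gives L₀.
Integrate: L := L₀·Dx.
L = (2 + 20·x + 48·x^2 + 32·x^3)·Dx + (-1 + 2·x + 10·x^2 + 16·x^3 + 8·x^4)·Dx^2  (order 2).
h: a_k = 0, -1, -1, -14/3, -16, -308/5, -748/3, -7208/7, …
ICs: h(0) = 0, h′(0) = -1.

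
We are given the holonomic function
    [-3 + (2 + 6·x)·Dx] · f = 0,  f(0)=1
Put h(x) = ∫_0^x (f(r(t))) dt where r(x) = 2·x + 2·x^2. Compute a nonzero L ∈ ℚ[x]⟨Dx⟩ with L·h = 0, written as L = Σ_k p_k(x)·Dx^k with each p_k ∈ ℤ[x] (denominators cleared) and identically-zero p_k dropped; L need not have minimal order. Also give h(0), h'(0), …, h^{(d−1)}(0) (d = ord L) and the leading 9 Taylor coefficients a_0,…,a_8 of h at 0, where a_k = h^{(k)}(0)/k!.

L = (-3 - 6·x)·Dx + (1 + 6·x + 6·x^2)·Dx^2  (order 2).
h: a_k = 0, 1, 3/2, -1/2, 9/8, -117/40, 135/16, -2943/112, 11097/128, …
ICs: h(0) = 0, h′(0) = 1.

f: a_k = 1, 3/2, -9/8, 27/16, -405/128, 1701/256, -15309/1024, 72171/2048, -2814669/32768, …
f∘r: x↦r, Dx↦Dx/r' in L_f ⇒ L₀.
h=∫h₀ ⇒ L = L₀·Dx.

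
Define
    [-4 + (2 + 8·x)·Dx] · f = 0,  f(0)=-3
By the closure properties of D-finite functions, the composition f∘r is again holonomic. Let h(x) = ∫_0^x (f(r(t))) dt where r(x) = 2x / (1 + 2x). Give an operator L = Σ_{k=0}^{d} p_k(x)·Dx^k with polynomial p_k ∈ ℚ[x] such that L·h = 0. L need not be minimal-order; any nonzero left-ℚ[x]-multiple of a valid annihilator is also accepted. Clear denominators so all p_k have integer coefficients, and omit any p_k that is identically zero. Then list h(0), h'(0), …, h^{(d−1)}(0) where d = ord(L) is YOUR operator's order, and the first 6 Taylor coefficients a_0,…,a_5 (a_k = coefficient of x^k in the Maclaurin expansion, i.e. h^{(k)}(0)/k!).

f: a_k = -3, -6, 6, -12, 30, -84, …
Substitute x→r, Dx→(1/r')Dx; clear ⇒ L₀.
h=∫h₀ ⇒ L = L₀·Dx.
L = -4·Dx + (1 + 12·x + 20·x^2)·Dx^2  (order 2).
h: a_k = 0, -3, -6, 16, -60, 288, …
ICs: h(0) = 0, h′(0) = -3.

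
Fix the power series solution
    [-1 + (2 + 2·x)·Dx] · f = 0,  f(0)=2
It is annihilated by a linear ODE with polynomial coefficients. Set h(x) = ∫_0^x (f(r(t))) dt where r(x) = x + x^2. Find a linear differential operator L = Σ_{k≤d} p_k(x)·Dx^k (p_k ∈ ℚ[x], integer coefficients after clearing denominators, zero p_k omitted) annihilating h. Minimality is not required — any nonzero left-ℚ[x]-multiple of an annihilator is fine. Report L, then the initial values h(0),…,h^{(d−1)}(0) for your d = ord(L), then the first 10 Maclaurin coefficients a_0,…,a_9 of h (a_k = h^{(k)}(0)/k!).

f: a_k = 2, 1, -1/4, 1/8, -5/64, 7/128, -21/512, 33/1024, -429/16384, 715/32768, …
Substitute x→r, Dx→(1/r')Dx; clear ⇒ L₀.
Integrate: L := L₀·Dx.
L = (-1 - 2·x)·Dx + (2 + 2·x + 2·x^2)·Dx^2  (order 2).
h: a_k = 0, 2, 1/2, 1/4, -3/32, 3/320, 5/256, -57/3584, 21/8192, 289/49152, …
ICs: h(0) = 0, h′(0) = 2.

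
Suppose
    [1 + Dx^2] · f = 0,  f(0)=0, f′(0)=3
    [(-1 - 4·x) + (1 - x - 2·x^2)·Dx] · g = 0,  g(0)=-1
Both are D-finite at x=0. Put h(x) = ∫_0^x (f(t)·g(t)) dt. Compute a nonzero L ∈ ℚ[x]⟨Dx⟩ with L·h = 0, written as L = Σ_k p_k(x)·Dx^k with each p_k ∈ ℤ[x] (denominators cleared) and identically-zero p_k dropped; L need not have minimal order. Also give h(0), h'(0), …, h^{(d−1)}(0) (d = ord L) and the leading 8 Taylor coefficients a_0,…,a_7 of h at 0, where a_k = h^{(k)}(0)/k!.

f: a_k = 0, 3, 0, -1/2, 0, 1/40, 0, -1/1680, …
g: a_k = -1, -1, -3, -5, -11, -21, -43, -85, …
f·g: L₀ = L_f ⊗_s L_g, ord ≤ 2·1.
h=∫h₀ ⇒ L = L₀·Dx.
L = (3 + x + 2·x^2)·Dx + (2 + 8·x)·Dx^2 + (-1 + x + 2·x^2)·Dx^3  (order 3).
h: a_k = 0, 0, -3/2, -1, -17/8, -29/10, -1261/240, -2421/280, …
ICs: h(0) = 0, h′(0) = 0, h′′(0) = -3.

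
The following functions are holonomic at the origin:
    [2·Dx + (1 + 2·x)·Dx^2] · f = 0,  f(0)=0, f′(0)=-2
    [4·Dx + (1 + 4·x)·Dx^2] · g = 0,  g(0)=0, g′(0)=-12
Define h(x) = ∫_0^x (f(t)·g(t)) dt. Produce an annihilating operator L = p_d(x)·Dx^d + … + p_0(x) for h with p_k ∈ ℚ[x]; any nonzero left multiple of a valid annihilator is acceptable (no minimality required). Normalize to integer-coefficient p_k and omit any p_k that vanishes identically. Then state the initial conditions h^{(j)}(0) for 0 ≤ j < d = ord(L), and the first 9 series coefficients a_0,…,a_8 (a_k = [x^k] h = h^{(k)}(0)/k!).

f: a_k = 0, -2, 2, -8/3, 4, -32/5, 32/3, -128/7, 32, …
g: a_k = 0, -12, 24, -64, 192, -3072/5, 2048, -49152/7, 24576, …
f·g: L₀ = L_f ⊗_s L_g, ord ≤ 2·2.
h=∫₀ˣh₀: take L = L₀·Dx.
L = (160 + 768·x + 1024·x^2)·Dx^2 + (264 + 2144·x + 5760·x^2 + 5120·x^3)·Dx^3 + (64 + 720·x + 2976·x^2 + 5376·x^3 + 3584·x^4)·Dx^4 + (3 + 44·x + 252·x^2 + 704·x^3 + 960·x^4 + 512·x^5)·Dx^5  (order 5).
h: a_k = 0, 0, 0, 8, -18, 208/5, -104, 4192/15, -3984/5, …
ICs: h(0) = 0, h′(0) = 0, h′′(0) = 0, h′′′(0) = 48, h′′′′(0) = -432.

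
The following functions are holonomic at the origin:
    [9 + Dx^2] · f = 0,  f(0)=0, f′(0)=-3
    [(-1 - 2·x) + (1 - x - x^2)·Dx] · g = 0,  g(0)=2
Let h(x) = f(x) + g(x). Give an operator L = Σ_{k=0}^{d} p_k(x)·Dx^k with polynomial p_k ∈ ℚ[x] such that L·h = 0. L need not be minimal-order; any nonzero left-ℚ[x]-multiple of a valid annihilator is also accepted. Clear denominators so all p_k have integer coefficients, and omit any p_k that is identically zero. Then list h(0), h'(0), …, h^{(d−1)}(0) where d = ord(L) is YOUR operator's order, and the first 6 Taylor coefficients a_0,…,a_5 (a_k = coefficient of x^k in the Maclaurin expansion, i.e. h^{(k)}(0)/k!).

L = (-243 - 432·x + 81·x^2 - 216·x^3 - 405·x^4 - 162·x^5) + (117 - 225·x - 36·x^2 + 297·x^3 - 54·x^4 - 243·x^5 - 81·x^6)·Dx + (-27 - 48·x + 9·x^2 - 24·x^3 - 45·x^4 - 18·x^5)·Dx^2 + (13 - 25·x - 4·x^2 + 33·x^3 - 6·x^4 - 27·x^5 - 9·x^6)·Dx^3  (order 3).
h: a_k = 2, -1, 4, 21/2, 10, 559/40, …
ICs: h(0) = 2, h′(0) = -1, h′′(0) = 8.

f: a_k = 0, -3, 0, 9/2, 0, -81/40, …
g: a_k = 2, 2, 4, 6, 10, 16, …
f+g: L₀ = lclm(L_f,L_g), ord ≤ 2+1.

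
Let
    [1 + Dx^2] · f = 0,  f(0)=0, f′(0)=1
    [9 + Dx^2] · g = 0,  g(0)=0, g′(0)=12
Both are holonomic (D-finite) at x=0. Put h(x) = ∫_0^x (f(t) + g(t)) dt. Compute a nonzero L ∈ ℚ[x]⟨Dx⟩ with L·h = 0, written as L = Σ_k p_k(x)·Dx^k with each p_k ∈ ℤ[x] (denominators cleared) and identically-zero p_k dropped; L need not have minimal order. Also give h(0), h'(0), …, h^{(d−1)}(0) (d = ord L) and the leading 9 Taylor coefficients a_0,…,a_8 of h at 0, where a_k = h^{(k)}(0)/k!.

f: a_k = 0, 1, 0, -1/6, 0, 1/120, 0, -1/5040, 0, …
g: a_k = 0, 12, 0, -18, 0, 81/10, 0, -243/140, 0, …
f+g: L₀ = lclm(L_f,L_g), ord ≤ 2+2.
h=∫h₀ ⇒ L = L₀·Dx.
L = 9·Dx + 10·Dx^3 + Dx^5  (order 5).
h: a_k = 0, 0, 13/2, 0, -109/24, 0, 973/720, 0, -8749/40320, …
ICs: h(0) = 0, h′(0) = 0, h′′(0) = 13, h′′′(0) = 0, h′′′′(0) = -109.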